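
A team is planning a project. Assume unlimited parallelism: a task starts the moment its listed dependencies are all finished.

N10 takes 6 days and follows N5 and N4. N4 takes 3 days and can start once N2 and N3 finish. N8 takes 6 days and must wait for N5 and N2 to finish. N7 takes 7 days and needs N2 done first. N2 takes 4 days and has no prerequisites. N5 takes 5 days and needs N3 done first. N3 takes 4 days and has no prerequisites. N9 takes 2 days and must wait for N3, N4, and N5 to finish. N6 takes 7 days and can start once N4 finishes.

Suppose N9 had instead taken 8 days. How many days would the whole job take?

Critical path before the change: N3→N5→N8 = 4+5+6 = 15 giving 15 days.
N9 is off the critical path — its longest chain is 11 days, giving 4 of slack.
Now N3→N5→N9 = 4+5+8 = 17 is longest, so the finish becomes 17 days.

17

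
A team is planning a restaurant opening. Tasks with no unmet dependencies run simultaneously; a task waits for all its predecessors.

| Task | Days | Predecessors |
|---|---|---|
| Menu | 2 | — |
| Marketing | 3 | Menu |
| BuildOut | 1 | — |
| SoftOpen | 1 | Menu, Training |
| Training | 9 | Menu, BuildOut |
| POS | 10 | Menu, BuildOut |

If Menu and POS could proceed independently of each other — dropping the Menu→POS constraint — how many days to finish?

Before: longest chain Menu→Training→SoftOpen = 2+9+1 = 12, finish 12.
Without Menu→POS, POS's earliest start moves from 2 to 1.
New critical path: Menu→Training→SoftOpen = 2+9+1 = 12 ⇒ 12 days.

12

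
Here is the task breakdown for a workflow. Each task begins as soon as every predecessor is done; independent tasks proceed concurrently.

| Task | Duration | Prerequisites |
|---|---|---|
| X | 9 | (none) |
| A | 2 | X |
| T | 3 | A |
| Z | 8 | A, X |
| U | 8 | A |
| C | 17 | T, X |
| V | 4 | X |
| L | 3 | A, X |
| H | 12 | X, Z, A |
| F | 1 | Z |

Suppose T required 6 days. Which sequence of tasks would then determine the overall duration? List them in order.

X, A, T, C

The binding path is X→A→T→C = 9+2+3+17 = 31; finish at 31 days.
Since T is critical, the +3 change carries straight to that chain (now 34 days).
The critical path is still X→A→T→C; finish is now 34 days.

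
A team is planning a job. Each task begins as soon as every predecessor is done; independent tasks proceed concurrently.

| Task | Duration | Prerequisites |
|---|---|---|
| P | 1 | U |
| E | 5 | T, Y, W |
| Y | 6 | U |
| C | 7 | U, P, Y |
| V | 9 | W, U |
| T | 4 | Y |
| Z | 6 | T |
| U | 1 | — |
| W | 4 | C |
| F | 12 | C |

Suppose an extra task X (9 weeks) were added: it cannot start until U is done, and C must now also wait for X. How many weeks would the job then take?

30

Originally the job takes 27 weeks.
With X inserted, C now waits for max(U, P, Y, X).
New critical path: U→X→C→W→V = 1+9+7+4+9 = 30 ⇒ 30 weeks.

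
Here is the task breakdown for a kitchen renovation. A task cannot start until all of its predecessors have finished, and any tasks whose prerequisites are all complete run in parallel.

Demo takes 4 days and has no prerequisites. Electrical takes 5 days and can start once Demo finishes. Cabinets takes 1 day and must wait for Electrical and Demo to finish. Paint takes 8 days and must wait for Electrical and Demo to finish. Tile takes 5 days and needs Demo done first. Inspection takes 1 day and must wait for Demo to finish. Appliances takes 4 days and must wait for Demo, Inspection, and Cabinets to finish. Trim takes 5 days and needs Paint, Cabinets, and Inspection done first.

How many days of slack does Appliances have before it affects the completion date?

8

Critical path: Demo→Electrical→Paint→Trim = 4+5+8+5 = 22, so the finish is 22 days.
Longest path through Appliances: 14 days (earliest finish 14, latest finish 22).
So Appliances can slip 22 − 14 = 8 days.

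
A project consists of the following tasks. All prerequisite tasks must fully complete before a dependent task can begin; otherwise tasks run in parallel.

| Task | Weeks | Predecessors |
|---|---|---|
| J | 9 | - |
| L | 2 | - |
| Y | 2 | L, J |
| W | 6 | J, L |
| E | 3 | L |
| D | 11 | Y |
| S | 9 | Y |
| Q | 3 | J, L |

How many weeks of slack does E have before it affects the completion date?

J→Y→D = 9+2+11 = 22 sets the makespan at 22 weeks.
E finishes as early as 5 and must finish by 22.
Float = 22 − 5 = 17.

17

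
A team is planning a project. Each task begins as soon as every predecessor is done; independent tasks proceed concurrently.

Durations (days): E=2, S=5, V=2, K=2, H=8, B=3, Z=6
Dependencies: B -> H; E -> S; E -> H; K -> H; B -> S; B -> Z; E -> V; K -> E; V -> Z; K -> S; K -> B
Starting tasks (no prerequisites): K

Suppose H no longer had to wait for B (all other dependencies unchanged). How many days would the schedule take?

12

Original critical path: K→B→H = 2+3+8 = 13 ⇒ 13 days.
Without B→H, H's earliest start moves from 5 to 4.
New critical path: K→E→H = 2+2+8 = 12 ⇒ 12 days.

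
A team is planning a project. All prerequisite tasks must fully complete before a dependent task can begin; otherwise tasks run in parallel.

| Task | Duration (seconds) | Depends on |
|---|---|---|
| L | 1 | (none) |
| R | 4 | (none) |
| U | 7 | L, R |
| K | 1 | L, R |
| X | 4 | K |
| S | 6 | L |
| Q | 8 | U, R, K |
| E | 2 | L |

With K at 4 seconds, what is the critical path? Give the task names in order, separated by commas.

R, U, Q

Critical path before the change: R→U→Q = 4+7+8 = 19 giving 19 seconds.
K has 6 seconds of float (longest path through it is 13).
No other chain overtakes it, so the finish is 19 seconds.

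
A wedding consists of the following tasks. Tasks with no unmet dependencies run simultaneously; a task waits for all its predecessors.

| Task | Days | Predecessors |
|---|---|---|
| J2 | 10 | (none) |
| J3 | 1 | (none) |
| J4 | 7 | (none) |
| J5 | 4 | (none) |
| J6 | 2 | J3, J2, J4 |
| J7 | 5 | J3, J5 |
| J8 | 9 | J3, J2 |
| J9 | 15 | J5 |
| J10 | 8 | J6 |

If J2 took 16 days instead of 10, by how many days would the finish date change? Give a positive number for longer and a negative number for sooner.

6

Actual critical path: J2→J6→J10 = 10+2+8 = 20 ⇒ 20 days.
Since J2 is critical, the +6 change carries straight to that chain (now 26 days).
That remains the longest chain; total 26 days.
Change in finish: 26 − 20 = +6 days.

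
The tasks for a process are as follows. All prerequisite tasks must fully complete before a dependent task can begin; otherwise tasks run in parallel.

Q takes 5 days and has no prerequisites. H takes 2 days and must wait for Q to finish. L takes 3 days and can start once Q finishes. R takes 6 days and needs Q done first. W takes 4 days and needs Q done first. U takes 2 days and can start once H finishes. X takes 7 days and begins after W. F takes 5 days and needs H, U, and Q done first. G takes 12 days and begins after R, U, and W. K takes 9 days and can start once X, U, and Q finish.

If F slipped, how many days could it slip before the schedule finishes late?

Critical path: Q→W→X→K = 5+4+7+9 = 25, so the finish is 25 days.
F finishes as early as 14 and must finish by 25.
Slack of F = 20 − 9 = 11 days.

11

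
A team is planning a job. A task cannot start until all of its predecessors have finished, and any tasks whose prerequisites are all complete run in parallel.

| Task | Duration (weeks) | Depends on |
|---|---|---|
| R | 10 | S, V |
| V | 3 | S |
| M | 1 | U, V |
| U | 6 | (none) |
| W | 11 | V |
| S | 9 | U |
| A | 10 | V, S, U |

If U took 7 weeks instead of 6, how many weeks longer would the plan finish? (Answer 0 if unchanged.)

1

The binding path is U→S→V→W = 6+9+3+11 = 29; finish at 29 weeks.
Since U is critical, the +1 change carries straight to that chain (now 30 weeks).
No other chain overtakes it, so the finish is 30 weeks.
Change in finish: 30 − 29 = +1 weeks.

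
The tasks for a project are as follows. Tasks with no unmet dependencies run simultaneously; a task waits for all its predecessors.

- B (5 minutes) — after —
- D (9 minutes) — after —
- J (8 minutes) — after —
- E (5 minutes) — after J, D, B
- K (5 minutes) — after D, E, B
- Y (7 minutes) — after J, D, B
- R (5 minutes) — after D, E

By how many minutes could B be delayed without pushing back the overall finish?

4

D→E→K = 9+5+5 = 19 sets the makespan at 19 minutes.
The longest chain containing B totals 15 minutes.
So B can slip 9 − 5 = 4 minutes.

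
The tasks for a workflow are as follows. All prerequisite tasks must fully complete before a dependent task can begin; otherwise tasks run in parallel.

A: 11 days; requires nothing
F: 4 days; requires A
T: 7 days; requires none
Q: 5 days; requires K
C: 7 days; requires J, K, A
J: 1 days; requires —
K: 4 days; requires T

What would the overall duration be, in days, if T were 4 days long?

The binding path is T→K→C = 7+4+7 = 18; finish at 18 days.
T lies on that path, so at 4 days the path becomes 15 days.
Now A→C = 11+7 = 18 is longest, so the finish becomes 18 days.

18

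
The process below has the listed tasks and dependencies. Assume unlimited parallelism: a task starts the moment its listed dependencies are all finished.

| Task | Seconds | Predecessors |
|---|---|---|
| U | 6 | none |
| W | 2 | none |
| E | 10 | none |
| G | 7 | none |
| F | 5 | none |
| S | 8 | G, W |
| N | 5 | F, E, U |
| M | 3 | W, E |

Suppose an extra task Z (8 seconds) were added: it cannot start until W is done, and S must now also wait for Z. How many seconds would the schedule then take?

18

Originally the schedule takes 15 seconds.
With Z inserted, S now waits for max(G, W, Z).
New critical path: W→Z→S = 2+8+8 = 18 ⇒ 18 seconds.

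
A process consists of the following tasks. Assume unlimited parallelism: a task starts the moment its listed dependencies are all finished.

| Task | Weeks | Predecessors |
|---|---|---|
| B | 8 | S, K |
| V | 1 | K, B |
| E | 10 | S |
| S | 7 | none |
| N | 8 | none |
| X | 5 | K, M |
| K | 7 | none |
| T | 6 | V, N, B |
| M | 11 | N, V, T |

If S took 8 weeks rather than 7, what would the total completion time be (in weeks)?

As given, the longest chain is S→B→V→T→M→X = 7+8+1+6+11+5 = 38, so the finish is 38 weeks.
S is on the critical path; changing it to 8 makes that path 39 weeks.
No other chain overtakes it, so the finish is 39 weeks.

39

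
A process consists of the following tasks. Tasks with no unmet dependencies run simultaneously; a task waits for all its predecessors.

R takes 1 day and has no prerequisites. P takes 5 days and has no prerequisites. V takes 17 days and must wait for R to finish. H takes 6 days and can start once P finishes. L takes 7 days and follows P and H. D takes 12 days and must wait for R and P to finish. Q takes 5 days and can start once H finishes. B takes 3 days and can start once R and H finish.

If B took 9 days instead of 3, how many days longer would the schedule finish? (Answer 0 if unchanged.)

Actual critical path: R→V = 1+17 = 18 ⇒ 18 days.
B has 4 days of float (longest path through it is 14).
The binding chain switches to P→H→B = 5+6+9 = 20; finish 20 days.
Change in finish: 20 − 18 = +2 days.

2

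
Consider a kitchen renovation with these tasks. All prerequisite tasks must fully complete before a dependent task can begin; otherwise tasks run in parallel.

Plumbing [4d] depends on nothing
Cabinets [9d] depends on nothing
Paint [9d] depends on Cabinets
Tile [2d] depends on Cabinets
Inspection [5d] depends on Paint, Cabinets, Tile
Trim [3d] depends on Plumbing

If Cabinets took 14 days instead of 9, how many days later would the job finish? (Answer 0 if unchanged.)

The binding path is Cabinets→Paint→Inspection = 9+9+5 = 23; finish at 23 days.
Cabinets lies on that path, so at 14 days the path becomes 28 days.
No other chain overtakes it, so the finish is 28 days.
Change in finish: 28 − 23 = +5 days.

5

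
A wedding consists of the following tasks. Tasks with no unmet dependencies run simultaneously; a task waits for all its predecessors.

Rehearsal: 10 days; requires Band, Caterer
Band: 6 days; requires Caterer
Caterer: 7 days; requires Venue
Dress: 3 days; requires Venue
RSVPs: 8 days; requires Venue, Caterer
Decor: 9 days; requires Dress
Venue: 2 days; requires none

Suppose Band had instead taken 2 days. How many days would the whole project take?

21

Actual critical path: Venue→Caterer→Band→Rehearsal = 2+7+6+10 = 25 ⇒ 25 days.
Band lies on that path, so at 2 days the path becomes 21 days.
No other chain overtakes it, so the finish is 21 days.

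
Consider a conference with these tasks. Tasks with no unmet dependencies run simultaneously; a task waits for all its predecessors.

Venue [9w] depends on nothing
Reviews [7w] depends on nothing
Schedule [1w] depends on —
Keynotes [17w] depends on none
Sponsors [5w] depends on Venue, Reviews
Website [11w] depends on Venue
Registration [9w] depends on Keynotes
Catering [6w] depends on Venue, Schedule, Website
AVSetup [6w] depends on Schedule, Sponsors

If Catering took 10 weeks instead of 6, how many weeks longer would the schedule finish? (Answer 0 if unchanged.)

Actual critical path: Venue→Website→Catering = 9+11+6 = 26 ⇒ 26 weeks.
Catering is on the critical path; changing it to 10 makes that path 30 weeks.
The critical path is still Venue→Website→Catering; finish is now 30 weeks.
Change in finish: 30 − 26 = +4 weeks.

4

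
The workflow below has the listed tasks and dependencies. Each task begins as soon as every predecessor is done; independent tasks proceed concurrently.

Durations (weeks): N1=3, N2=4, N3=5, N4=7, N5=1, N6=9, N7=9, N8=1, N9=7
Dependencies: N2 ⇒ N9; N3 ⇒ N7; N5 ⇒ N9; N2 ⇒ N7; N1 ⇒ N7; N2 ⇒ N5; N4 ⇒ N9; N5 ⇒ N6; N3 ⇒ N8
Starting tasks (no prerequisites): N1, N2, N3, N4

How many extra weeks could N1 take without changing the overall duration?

Critical path: N2→N5→N6 = 4+1+9 = 14, so the finish is 14 weeks.
N1 finishes as early as 3 and must finish by 5.
Float = 14 − 12 = 2.

2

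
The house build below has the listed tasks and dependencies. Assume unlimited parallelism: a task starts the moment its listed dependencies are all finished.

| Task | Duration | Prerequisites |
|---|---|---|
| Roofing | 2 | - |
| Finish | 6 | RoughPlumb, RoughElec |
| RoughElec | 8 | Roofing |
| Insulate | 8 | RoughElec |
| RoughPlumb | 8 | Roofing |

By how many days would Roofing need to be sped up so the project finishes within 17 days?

Current finish: 18 days; target: 17.
Roofing is on every critical path, so each day cut from Roofing cuts the finish by one (this holds down to a finish of 17).
Need 18 − 17 = 1 day off Roofing → Roofing becomes 1 day, finish becomes 17.

1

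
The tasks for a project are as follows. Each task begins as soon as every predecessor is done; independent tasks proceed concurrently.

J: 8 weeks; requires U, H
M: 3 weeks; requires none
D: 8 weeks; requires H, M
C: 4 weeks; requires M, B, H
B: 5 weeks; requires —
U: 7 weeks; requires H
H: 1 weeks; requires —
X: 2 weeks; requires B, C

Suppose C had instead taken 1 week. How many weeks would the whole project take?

16

Critical path before the change: H→U→J = 1+7+8 = 16 giving 16 weeks.
C is off the critical path — its longest chain is 11 weeks, giving 5 of slack.
No other chain overtakes it, so the finish is 16 weeks.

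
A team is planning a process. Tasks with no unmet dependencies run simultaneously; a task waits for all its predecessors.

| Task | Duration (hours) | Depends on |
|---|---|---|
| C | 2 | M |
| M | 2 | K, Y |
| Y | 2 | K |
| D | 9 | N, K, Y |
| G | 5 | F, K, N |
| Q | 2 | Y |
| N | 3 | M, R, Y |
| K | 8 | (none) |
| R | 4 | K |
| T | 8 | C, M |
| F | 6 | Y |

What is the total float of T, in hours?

Critical path: K→Y→M→N→D = 8+2+2+3+9 = 24, so the finish is 24 hours.
The longest chain containing T totals 22 hours.
Float = 24 − 22 = 2.

2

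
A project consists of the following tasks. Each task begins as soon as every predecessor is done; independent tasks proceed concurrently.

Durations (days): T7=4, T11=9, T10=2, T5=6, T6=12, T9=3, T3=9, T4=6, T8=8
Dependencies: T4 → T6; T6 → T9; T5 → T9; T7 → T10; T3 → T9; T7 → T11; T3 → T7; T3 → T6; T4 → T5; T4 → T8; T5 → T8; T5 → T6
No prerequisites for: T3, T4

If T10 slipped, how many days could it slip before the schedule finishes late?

The longest chain is T4→T5→T6→T9 = 6+6+12+3 = 27; overall finish 27 days.
T10 finishes as early as 15 and must finish by 27.
Float = 27 − 15 = 12.

12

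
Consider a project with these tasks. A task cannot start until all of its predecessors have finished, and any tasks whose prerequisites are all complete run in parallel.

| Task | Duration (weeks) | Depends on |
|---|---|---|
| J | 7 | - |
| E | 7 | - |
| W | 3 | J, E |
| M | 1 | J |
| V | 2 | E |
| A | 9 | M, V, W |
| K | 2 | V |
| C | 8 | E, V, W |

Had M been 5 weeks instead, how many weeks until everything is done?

21

Actual critical path: J→W→A = 7+3+9 = 19 ⇒ 19 weeks.
The longest path through M is only 17 weeks, so M has float 2.
The binding chain switches to J→M→A = 7+5+9 = 21; finish 21 weeks.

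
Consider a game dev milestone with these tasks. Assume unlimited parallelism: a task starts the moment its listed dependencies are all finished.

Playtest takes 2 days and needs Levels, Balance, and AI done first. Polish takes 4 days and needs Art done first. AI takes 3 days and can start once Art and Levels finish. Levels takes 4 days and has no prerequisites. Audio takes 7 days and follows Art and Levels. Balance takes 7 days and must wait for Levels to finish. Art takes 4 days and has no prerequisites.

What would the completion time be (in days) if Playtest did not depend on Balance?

Original critical path: Levels→Balance→Playtest = 4+7+2 = 13 ⇒ 13 days.
Without Balance→Playtest, Playtest's earliest start moves from 11 to 7.
The longest chain is now Art→Audio = 4+7 = 11, so the job takes 11 days.

11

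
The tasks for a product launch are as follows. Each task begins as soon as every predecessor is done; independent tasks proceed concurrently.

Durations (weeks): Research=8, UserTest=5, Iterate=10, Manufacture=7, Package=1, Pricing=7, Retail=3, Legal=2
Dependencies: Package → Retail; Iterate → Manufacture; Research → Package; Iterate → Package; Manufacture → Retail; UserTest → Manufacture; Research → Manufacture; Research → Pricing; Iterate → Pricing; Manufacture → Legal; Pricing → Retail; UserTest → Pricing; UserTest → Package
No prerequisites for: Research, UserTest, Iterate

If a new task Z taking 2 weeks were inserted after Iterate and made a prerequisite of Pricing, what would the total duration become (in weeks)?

Originally the product launch takes 20 weeks.
With Z inserted, Pricing now waits for max(UserTest, Research, Iterate, Z).
New critical path: Iterate→Z→Pricing→Retail = 10+2+7+3 = 22 ⇒ 22 weeks.

22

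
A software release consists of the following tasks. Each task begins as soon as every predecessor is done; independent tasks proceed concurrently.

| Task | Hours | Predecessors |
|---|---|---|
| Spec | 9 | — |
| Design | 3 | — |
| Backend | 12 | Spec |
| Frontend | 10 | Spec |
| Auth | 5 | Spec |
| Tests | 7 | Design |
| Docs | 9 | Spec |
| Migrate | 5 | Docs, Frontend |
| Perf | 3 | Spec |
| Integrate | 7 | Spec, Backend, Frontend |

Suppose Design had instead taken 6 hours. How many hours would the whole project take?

Actual critical path: Spec→Backend→Integrate = 9+12+7 = 28 ⇒ 28 hours.
Design is off the critical path — its longest chain is 10 hours, giving 18 of slack.
No other chain overtakes it, so the finish is 28 hours.

28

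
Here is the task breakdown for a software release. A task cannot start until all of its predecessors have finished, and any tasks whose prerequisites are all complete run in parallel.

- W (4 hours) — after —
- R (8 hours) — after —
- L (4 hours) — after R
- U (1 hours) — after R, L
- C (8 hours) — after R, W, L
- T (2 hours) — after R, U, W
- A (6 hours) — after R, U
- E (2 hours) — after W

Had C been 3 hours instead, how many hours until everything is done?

The binding path is R→L→C = 8+4+8 = 20; finish at 20 hours.
C is on the critical path; changing it to 3 makes that path 15 hours.
Now R→L→U→A = 8+4+1+6 = 19 is longest, so the finish becomes 19 hours.

19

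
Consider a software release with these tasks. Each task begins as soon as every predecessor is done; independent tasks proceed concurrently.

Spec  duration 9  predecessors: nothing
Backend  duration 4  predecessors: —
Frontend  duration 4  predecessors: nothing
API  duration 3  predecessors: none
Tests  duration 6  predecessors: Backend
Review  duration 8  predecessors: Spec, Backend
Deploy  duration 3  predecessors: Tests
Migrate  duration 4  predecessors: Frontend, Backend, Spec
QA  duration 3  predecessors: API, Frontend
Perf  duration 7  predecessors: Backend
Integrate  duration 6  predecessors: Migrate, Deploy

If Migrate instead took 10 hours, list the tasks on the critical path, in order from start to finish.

Actual critical path: Spec→Migrate→Integrate = 9+4+6 = 19 ⇒ 19 hours.
Since Migrate is critical, the +6 change carries straight to that chain (now 25 hours).
The critical path is still Spec→Migrate→Integrate; finish is now 25 hours.

Spec, Migrate, Integrate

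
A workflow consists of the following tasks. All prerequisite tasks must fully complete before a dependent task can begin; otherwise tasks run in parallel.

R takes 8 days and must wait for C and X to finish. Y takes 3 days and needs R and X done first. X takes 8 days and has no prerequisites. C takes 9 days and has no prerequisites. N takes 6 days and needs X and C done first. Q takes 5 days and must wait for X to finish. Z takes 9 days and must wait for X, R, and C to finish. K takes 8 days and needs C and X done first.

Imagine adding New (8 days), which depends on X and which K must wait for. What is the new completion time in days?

26

Originally the plan takes 26 days.
With New inserted, K now waits for max(C, X, New).
New critical path: C→R→Z = 9+8+9 = 26 ⇒ 26 days.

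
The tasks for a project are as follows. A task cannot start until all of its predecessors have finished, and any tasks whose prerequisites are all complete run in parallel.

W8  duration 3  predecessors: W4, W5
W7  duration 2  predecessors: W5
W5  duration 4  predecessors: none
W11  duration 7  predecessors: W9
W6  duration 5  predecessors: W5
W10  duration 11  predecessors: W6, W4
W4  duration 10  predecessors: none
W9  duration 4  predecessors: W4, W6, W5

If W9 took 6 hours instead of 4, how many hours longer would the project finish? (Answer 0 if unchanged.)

2

As given, the longest chain is W4→W9→W11 = 10+4+7 = 21, so the finish is 21 hours.
W9 is on the critical path; changing it to 6 makes that path 23 hours.
The critical path is still W4→W9→W11; finish is now 23 hours.
Change in finish: 23 − 21 = +2 hours.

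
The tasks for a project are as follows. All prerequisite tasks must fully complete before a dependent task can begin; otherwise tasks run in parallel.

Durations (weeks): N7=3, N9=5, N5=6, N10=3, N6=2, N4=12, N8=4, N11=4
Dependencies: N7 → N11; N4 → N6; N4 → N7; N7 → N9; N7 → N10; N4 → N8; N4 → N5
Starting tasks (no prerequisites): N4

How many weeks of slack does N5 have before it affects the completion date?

N4→N7→N9 = 12+3+5 = 20 sets the makespan at 20 weeks.
Longest path through N5: 18 weeks (earliest finish 18, latest finish 20).
Float = 20 − 18 = 2.

2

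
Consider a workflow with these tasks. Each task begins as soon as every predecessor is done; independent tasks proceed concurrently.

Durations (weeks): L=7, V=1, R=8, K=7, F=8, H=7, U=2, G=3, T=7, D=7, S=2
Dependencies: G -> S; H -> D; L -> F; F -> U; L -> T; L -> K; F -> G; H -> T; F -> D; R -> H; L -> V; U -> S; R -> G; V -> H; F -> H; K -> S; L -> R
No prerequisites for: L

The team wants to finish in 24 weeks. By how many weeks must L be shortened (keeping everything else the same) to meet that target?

5

Current finish: 29 weeks; target: 24.
L is on every critical path, so each week cut from L cuts the finish by one (this holds down to a finish of 23).
Need 29 − 24 = 5 weeks off L → L becomes 2 weeks, finish becomes 24.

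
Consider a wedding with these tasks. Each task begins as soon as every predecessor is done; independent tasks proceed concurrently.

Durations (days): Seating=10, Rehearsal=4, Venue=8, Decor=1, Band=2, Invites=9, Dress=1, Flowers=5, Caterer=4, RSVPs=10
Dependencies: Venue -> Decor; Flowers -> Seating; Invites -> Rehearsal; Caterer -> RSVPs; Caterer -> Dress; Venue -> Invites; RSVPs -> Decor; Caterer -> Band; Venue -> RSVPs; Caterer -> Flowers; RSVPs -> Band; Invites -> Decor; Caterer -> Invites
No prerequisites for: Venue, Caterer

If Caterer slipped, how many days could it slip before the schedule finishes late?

The longest chain is Venue→Invites→Rehearsal = 8+9+4 = 21; overall finish 21 days.
Longest path through Caterer: 19 days (earliest finish 4, latest finish 6).
Float = 21 − 19 = 2.

2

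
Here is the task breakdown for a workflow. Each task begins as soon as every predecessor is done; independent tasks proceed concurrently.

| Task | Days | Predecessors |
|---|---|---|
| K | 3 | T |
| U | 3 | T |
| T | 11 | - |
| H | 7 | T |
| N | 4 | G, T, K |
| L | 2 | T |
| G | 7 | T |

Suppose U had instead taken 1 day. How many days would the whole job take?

22

As given, the longest chain is T→G→N = 11+7+4 = 22, so the finish is 22 days.
The longest path through U is only 14 days, so U has float 8.
The critical path is still T→G→N; finish is now 22 days.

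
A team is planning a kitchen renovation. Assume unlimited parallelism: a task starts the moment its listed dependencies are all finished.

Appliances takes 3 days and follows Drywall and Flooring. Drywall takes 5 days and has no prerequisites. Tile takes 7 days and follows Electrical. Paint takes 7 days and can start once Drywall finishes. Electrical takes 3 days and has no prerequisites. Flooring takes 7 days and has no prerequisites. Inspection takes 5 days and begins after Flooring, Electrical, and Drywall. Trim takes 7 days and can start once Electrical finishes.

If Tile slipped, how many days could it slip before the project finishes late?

2

The longest chain is Drywall→Paint = 5+7 = 12; overall finish 12 days.
Tile finishes as early as 10 and must finish by 12.
So Tile can slip 12 − 10 = 2 days.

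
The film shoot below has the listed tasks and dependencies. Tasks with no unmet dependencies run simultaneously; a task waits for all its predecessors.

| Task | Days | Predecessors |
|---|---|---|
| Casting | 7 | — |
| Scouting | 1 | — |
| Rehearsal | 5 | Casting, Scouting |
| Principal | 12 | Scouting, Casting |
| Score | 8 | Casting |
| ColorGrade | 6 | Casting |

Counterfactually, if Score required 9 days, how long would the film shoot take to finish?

19

Baseline: Casting→Principal = 7+12 = 19 → 19 days.
The longest path through Score is only 15 days, so Score has float 4.
The critical path is still Casting→Principal; finish is now 19 days.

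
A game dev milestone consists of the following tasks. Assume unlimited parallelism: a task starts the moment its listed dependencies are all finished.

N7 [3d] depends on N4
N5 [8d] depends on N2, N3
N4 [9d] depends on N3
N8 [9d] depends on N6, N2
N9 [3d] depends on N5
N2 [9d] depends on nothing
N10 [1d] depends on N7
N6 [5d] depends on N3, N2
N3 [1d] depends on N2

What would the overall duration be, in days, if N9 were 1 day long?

Baseline: N2→N3→N6→N8 = 9+1+5+9 = 24 → 24 days.
N9 is off the critical path — its longest chain is 21 days, giving 3 of slack.
The critical path is still N2→N3→N6→N8; finish is now 24 days.

24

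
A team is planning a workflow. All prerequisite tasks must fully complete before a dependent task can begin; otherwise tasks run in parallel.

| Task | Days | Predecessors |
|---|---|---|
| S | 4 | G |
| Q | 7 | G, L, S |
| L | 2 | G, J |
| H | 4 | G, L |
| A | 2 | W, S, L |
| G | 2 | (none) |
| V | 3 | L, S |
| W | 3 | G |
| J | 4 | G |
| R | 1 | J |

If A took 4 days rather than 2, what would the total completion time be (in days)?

15

The binding path is G→J→L→Q = 2+4+2+7 = 15; finish at 15 days.
A has 5 days of float (longest path through it is 10).
No other chain overtakes it, so the finish is 15 days.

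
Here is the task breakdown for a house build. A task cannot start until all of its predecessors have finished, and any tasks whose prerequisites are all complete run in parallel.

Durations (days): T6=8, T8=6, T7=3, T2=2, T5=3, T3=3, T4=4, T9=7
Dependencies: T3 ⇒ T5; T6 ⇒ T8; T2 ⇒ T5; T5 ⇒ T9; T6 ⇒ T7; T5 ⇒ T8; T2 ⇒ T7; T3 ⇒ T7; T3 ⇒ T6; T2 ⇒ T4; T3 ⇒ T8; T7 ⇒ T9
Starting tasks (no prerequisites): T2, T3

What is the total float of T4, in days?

15

The longest chain is T3→T6→T7→T9 = 3+8+3+7 = 21; overall finish 21 days.
Longest path through T4: 6 days (earliest finish 6, latest finish 21).
Slack of T4 = 17 − 2 = 15 days.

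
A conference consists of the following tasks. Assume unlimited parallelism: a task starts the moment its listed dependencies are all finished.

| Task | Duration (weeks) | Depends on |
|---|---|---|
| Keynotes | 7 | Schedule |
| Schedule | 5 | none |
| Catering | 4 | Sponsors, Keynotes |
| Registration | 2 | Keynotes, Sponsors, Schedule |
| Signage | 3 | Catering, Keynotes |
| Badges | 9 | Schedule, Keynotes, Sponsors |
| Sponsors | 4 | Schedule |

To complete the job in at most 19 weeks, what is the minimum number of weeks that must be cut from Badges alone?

Current finish: 21 weeks; target: 19.
Badges is on every critical path, so each week cut from Badges cuts the finish by one (this holds down to a finish of 19).
Need 21 − 19 = 2 weeks off Badges → Badges becomes 7 weeks, finish becomes 19.

2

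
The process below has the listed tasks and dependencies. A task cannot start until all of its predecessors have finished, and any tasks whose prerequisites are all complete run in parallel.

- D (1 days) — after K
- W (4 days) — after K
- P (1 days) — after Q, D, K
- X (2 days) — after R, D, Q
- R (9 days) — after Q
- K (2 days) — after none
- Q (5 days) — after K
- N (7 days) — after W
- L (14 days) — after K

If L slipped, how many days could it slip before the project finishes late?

Critical path: K→Q→R→X = 2+5+9+2 = 18, so the finish is 18 days.
The longest chain containing L totals 16 days.
Float = 18 − 16 = 2.

2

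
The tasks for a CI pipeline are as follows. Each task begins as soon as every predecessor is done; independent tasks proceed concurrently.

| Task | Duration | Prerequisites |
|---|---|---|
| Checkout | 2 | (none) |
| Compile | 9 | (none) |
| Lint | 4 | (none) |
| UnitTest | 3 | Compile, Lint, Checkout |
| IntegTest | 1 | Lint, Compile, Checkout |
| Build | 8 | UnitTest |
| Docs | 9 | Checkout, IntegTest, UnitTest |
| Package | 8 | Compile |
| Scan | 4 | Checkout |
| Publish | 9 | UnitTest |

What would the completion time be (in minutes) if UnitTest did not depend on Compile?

19

With the dependency in place, Compile→UnitTest→Docs = 9+3+9 = 21 sets the finish at 21 minutes.
Without Compile→UnitTest, UnitTest's earliest start moves from 9 to 4.
New critical path: Compile→IntegTest→Docs = 9+1+9 = 19 ⇒ 19 minutes.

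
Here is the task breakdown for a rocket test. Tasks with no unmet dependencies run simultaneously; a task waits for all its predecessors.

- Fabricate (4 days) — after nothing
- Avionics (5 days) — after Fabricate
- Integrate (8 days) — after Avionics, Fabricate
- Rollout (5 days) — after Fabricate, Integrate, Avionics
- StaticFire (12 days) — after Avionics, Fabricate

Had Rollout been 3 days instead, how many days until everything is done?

Actual critical path: Fabricate→Avionics→Integrate→Rollout = 4+5+8+5 = 22 ⇒ 22 days.
Rollout is on the critical path; changing it to 3 makes that path 20 days.
New critical path: Fabricate→Avionics→StaticFire = 4+5+12 = 21 ⇒ 21 days.

21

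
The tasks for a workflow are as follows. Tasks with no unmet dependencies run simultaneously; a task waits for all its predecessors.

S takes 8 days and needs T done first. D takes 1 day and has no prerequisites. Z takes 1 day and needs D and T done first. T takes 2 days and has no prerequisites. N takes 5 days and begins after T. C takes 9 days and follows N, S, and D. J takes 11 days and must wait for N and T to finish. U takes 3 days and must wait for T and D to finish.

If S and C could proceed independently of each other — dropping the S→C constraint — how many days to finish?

With the dependency in place, T→S→C = 2+8+9 = 19 sets the finish at 19 days.
Without S→C, C's earliest start moves from 10 to 7.
After: T→N→J = 2+5+11 = 18 → 18 days.

18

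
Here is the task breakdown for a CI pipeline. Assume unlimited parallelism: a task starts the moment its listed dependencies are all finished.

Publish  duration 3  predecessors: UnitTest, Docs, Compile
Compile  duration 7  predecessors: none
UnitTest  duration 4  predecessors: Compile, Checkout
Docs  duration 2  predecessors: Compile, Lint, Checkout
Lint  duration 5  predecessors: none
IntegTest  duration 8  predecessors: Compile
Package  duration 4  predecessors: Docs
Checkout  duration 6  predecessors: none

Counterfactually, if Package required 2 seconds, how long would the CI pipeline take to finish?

15

Actual critical path: Compile→IntegTest = 7+8 = 15 ⇒ 15 seconds.
Package is off the critical path — its longest chain is 13 seconds, giving 2 of slack.
That remains the longest chain; total 15 seconds.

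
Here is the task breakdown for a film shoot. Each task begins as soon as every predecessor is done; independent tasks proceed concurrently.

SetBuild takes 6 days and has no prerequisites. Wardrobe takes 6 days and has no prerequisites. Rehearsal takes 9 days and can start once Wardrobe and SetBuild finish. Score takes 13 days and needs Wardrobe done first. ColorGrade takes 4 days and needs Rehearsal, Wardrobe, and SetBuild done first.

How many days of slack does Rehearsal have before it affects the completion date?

Critical path: SetBuild→Rehearsal→ColorGrade = 6+9+4 = 19, so the finish is 19 days.
The longest chain containing Rehearsal totals 19 days.
Float = 19 − 19 = 0.

0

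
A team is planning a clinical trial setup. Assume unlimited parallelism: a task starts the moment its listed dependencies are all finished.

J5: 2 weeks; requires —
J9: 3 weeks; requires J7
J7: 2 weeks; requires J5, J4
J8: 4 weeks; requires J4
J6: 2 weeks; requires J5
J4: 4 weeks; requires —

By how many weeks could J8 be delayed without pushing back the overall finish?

1

J4→J7→J9 = 4+2+3 = 9 sets the makespan at 9 weeks.
J8 finishes as early as 8 and must finish by 9.
Slack of J8 = 5 − 4 = 1 week.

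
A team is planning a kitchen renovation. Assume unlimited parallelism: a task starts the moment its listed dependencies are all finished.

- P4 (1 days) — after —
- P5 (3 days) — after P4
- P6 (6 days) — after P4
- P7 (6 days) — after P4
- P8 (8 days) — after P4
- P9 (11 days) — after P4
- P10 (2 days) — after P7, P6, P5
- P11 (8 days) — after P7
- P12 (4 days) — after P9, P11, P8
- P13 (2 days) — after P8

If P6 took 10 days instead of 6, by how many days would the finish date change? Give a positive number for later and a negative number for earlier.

0

The binding path is P4→P7→P11→P12 = 1+6+8+4 = 19; finish at 19 days.
The longest path through P6 is only 9 days, so P6 has float 10.
No other chain overtakes it, so the finish is 19 days.
Change in finish: 19 − 19 = +0 days.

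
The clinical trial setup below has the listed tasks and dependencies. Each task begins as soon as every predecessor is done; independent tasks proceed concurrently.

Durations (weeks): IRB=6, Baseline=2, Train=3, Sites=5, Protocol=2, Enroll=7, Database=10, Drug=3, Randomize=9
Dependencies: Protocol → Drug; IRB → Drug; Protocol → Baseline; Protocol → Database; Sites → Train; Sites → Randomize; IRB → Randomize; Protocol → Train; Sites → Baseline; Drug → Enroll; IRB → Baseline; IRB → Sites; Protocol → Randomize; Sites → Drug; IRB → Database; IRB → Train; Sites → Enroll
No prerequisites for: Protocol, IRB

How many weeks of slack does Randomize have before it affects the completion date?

1

Critical path: IRB→Sites→Drug→Enroll = 6+5+3+7 = 21, so the finish is 21 weeks.
The longest chain containing Randomize totals 20 weeks.
Float = 21 − 20 = 1.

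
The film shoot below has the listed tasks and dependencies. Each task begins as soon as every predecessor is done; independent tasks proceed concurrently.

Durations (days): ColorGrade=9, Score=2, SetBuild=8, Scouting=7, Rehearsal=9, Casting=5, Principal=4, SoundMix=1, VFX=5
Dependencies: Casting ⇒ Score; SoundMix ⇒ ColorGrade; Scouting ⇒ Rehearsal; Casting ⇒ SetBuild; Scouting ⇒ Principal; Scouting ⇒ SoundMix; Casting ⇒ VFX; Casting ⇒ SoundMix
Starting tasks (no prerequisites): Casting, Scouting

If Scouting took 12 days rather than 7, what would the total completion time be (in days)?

As given, the longest chain is Scouting→SoundMix→ColorGrade = 7+1+9 = 17, so the finish is 17 days.
Scouting lies on that path, so at 12 days the path becomes 22 days.
That remains the longest chain; total 22 days.

22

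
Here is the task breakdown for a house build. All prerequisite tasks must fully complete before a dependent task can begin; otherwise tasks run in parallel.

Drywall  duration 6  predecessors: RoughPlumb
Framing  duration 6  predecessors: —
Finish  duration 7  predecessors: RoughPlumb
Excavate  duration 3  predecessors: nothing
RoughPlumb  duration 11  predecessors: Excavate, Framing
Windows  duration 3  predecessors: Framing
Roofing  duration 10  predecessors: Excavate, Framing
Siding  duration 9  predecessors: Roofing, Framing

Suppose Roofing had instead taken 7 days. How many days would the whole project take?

Critical path before the change: Framing→Roofing→Siding = 6+10+9 = 25 giving 25 days.
Since Roofing is critical, the -3 change carries straight to that chain (now 22 days).
The binding chain switches to Framing→RoughPlumb→Finish = 6+11+7 = 24; finish 24 days.

24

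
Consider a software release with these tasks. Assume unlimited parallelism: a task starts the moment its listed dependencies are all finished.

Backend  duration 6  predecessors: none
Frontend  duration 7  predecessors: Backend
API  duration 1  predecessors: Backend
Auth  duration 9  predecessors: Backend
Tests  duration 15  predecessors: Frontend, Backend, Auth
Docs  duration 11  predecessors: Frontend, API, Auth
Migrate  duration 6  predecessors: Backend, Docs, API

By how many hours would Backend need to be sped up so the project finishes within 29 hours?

3

Current finish: 32 hours; target: 29.
Backend is on every critical path, so each hour cut from Backend cuts the finish by one (this holds down to a finish of 27).
Need 32 − 29 = 3 hours off Backend → Backend becomes 3 hours, finish becomes 29.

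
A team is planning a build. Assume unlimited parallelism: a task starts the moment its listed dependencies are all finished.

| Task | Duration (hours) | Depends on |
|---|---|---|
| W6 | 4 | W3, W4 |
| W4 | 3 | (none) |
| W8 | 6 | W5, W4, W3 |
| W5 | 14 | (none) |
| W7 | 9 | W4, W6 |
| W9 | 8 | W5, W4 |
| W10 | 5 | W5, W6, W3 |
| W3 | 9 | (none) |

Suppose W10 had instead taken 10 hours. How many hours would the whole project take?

The binding path is W3→W6→W7 = 9+4+9 = 22; finish at 22 hours.
The longest path through W10 is only 19 hours, so W10 has float 3.
The binding chain switches to W5→W10 = 14+10 = 24; finish 24 hours.

24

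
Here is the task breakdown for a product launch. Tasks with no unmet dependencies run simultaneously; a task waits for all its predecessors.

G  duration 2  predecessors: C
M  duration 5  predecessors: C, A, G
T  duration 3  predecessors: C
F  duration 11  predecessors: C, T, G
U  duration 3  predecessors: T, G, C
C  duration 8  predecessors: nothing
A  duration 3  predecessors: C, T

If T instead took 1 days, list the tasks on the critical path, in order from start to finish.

Actual critical path: C→T→F = 8+3+11 = 22 ⇒ 22 days.
Since T is critical, the -2 change carries straight to that chain (now 20 days).
New critical path: C→G→F = 8+2+11 = 21 ⇒ 21 days.

C, G, F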